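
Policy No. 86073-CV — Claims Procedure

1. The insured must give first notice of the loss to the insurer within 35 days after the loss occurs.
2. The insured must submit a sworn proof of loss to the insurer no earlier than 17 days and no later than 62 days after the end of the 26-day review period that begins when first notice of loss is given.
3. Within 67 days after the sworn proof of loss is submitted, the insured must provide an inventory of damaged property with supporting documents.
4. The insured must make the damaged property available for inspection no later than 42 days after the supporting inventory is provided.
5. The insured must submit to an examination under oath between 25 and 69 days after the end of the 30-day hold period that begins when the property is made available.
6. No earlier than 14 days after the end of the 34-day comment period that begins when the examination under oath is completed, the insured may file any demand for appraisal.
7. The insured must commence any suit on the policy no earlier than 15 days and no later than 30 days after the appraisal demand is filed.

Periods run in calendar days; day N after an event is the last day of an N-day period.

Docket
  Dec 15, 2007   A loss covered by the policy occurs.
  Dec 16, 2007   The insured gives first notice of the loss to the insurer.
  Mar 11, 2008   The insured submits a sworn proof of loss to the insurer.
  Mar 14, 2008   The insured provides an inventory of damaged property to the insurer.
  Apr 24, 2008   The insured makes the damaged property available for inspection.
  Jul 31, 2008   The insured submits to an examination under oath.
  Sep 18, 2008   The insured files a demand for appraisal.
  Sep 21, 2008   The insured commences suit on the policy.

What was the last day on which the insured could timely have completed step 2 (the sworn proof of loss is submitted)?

First notice of loss is given on Dec 16, 2007; the 26-day review period therefore ends Jan 11, 2008, and step 2 runs from that date. The window is 17–62 days after Jan 11, 2008; it closes on Mar 13, 2008.

Mar 13, 2008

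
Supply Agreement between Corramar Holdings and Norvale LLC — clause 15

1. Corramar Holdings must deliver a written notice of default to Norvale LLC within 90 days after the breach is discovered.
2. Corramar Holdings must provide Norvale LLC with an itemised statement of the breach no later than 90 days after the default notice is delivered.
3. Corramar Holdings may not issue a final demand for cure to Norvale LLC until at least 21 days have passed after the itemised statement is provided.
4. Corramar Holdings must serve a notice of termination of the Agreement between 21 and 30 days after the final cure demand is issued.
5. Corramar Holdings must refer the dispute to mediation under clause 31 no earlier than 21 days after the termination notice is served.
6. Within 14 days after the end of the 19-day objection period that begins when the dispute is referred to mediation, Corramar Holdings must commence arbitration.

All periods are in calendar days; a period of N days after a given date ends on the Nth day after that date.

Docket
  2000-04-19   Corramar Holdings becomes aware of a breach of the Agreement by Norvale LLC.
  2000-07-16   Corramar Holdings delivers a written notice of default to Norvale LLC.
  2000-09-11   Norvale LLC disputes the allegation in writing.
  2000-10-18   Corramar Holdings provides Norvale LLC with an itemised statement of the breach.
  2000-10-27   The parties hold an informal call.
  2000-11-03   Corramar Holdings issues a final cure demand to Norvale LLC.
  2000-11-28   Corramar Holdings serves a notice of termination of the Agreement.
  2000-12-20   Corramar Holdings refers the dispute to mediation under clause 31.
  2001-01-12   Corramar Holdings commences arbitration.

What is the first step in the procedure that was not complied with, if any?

Step 1 — counting 90 days from 2000-04-19 (when the breach is discovered) gives a deadline of 2000-07-18; completed 2000-07-16, before the deadline.
Step 2 — counting 90 days from 2000-07-16 (when the default notice is delivered) gives a deadline of 2000-10-14; done 2000-10-18 — 4 days late.
No need to go further; step 2 was not satisfied.

Step 2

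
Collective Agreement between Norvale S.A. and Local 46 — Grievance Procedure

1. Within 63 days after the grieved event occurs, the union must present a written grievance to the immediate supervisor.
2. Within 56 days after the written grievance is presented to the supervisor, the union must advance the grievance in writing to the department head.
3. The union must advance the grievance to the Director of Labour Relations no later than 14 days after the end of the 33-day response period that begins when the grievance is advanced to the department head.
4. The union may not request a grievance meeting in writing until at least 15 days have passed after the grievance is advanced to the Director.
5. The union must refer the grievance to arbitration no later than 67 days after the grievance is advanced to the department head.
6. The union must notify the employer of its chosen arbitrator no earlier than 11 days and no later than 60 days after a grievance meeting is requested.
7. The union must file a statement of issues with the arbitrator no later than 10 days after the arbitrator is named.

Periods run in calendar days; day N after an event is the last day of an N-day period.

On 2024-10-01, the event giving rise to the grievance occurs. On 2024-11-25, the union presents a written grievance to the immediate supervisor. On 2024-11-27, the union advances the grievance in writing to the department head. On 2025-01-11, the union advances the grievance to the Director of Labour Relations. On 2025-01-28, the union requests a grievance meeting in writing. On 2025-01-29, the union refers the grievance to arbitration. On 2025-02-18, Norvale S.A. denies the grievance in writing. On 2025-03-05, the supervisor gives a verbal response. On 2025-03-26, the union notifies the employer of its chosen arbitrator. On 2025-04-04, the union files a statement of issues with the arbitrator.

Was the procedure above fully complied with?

Yes

(1) due by 2024-10-01 + 63 days = 2024-12-03; done 2024-11-25 — timely.
(2) due by 2024-11-25 + 56 days = 2025-01-20; 2024-11-27 is within that limit.
(3) due by 2024-12-30 + 14 days = 2025-01-13; completed 2025-01-11, before the deadline.
(4) permitted from 2025-01-11 + 15 days = 2025-01-26 onward; done 2025-01-28 — permitted.
(5) due by 2024-11-27 + 67 days = 2025-02-02; completed 2025-01-29, before the deadline.
(6) the permitted window runs from 2025-01-28 + 11 = 2025-02-08 to 2025-01-28 + 60 = 2025-03-29; done 2025-03-26 — within the window.
(7) due by 2025-03-26 + 10 days = 2025-04-05; done 2025-04-04 — timely.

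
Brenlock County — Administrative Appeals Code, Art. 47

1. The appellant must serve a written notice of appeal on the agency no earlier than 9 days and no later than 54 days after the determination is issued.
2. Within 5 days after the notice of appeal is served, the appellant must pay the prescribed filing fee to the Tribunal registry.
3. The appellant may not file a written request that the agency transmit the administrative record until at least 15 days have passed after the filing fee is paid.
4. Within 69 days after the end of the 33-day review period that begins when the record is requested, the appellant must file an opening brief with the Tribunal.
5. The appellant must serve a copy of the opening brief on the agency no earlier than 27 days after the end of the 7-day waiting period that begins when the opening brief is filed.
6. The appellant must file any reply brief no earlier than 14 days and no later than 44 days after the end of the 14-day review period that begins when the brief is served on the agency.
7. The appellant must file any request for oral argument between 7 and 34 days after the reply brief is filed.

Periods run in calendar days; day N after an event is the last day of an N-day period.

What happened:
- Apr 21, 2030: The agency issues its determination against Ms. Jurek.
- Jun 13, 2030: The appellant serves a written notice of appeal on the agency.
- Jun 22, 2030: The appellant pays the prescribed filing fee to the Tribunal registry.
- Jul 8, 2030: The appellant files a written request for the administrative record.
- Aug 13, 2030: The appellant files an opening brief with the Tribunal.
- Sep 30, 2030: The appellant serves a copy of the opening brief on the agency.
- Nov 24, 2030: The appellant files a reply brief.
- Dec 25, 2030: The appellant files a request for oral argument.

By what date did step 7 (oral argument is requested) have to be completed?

Dec 28, 2030

Step 7 runs from Nov 24, 2030, when the reply brief is filed. The window is 7–34 days after Nov 24, 2030; it closes on Dec 28, 2030.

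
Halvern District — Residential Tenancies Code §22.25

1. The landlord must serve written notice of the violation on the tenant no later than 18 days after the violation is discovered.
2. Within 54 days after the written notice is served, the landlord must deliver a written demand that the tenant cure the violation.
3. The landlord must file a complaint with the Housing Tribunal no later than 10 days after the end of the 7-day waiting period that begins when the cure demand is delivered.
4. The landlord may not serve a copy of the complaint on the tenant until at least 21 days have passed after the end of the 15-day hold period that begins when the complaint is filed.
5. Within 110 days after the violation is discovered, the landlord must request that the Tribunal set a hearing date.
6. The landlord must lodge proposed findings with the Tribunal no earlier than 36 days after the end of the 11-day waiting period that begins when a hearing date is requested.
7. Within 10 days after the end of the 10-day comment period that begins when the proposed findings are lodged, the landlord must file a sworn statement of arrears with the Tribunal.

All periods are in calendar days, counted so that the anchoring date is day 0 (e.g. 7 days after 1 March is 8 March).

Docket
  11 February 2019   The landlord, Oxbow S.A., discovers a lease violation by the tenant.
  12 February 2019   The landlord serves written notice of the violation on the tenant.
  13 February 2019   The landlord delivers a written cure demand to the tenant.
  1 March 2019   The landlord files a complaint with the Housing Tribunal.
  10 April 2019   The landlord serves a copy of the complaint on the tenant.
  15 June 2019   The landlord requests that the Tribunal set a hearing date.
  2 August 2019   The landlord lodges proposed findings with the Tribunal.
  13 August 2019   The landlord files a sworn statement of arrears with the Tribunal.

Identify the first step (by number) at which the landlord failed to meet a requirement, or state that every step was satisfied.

Step 1: 18 days after 11 February 2019 (when the violation is discovered) is 1 March 2019; 12 February 2019 is within that limit.
Step 2: 54 days after 12 February 2019 (when the written notice is served) is 7 April 2019; completed 13 February 2019, before the deadline.
Step 3: 10 days after 20 February 2019 (end of the 7-day waiting period, which began when the cure demand is delivered on 13 February 2019) is 2 March 2019; 1 March 2019 is within that limit.
Step 4: the earliest permitted date is 21 days after 16 March 2019 (end of the 15-day hold period, which began when the complaint is filed on 1 March 2019), i.e. 6 April 2019; done 10 April 2019 — permitted.
Step 5: 110 days after 11 February 2019 (when the violation is discovered) is 1 June 2019; 15 June 2019 misses that deadline by 14 days.
Later steps need not be reached.

Step 5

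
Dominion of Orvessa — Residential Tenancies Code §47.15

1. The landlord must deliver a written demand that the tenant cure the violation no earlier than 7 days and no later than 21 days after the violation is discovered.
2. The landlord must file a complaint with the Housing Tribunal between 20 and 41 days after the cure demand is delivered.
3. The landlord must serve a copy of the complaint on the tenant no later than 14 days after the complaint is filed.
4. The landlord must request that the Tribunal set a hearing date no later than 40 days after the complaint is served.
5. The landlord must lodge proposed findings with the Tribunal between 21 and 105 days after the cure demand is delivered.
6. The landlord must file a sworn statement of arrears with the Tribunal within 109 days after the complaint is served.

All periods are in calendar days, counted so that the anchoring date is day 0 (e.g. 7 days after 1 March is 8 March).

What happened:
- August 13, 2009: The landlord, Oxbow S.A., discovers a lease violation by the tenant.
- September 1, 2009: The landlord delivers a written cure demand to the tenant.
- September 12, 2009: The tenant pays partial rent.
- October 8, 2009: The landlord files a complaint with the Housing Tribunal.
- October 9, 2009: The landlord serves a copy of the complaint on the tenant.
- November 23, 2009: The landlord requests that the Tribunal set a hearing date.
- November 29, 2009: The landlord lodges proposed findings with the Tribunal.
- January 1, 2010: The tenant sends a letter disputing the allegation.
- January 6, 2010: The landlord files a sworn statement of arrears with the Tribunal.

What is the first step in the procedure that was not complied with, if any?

Step 1 — 7 and 21 days from August 13, 2009 (when the violation is discovered) are August 20, 2009 and September 3, 2009 respectively; done September 1, 2009 — within the window.
Step 2 — 20 and 41 days from September 1, 2009 (when the cure demand is delivered) are September 21, 2009 and October 12, 2009 respectively; October 8, 2009 falls inside that range.
Step 3 — counting 14 days from October 8, 2009 (when the complaint is filed) gives a deadline of October 22, 2009; October 9, 2009 is within that limit.
Step 4 — counting 40 days from October 9, 2009 (when the complaint is served) gives a deadline of November 18, 2009; done November 23, 2009 — 5 days late.

Step 4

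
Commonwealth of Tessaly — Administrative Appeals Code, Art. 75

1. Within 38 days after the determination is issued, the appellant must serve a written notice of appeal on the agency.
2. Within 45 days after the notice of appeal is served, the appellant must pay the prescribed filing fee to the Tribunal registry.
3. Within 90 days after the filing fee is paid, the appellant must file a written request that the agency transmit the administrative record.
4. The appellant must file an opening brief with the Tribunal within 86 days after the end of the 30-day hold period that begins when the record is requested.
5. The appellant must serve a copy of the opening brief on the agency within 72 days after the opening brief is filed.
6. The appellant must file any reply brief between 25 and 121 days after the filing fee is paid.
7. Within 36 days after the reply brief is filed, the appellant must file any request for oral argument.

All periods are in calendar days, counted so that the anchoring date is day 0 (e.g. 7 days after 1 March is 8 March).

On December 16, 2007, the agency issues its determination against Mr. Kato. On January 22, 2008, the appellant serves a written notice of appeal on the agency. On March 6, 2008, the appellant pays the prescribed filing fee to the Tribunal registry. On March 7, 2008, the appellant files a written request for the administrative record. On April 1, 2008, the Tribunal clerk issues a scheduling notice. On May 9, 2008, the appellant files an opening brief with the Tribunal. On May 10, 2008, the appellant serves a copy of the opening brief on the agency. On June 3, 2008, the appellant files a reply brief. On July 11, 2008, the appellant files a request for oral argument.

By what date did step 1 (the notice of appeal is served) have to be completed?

January 23, 2008

Step 1 runs from December 16, 2007, when the determination is issued. 38 days after December 16, 2007 is January 23, 2008.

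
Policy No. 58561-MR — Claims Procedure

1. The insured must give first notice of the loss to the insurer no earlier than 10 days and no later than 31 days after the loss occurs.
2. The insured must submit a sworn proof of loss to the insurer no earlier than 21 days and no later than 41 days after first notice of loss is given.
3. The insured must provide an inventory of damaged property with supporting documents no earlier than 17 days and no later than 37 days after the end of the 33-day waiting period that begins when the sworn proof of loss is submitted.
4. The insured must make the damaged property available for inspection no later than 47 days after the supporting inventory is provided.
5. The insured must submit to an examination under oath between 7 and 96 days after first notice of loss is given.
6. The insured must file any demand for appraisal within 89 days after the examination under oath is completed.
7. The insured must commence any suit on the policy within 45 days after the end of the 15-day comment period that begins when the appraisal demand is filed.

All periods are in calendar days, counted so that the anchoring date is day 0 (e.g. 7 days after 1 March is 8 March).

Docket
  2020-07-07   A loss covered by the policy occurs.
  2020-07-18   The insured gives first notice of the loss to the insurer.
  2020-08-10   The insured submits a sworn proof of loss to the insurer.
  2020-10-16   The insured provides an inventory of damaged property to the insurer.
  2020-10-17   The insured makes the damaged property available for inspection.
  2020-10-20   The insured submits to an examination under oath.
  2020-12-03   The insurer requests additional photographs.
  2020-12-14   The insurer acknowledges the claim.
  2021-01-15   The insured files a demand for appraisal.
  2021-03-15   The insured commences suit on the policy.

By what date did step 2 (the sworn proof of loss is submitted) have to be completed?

2020-08-28

Step 2 runs from 2020-07-18, when first notice of loss is given. The window is 21–41 days after 2020-07-18; it closes on 2020-08-28.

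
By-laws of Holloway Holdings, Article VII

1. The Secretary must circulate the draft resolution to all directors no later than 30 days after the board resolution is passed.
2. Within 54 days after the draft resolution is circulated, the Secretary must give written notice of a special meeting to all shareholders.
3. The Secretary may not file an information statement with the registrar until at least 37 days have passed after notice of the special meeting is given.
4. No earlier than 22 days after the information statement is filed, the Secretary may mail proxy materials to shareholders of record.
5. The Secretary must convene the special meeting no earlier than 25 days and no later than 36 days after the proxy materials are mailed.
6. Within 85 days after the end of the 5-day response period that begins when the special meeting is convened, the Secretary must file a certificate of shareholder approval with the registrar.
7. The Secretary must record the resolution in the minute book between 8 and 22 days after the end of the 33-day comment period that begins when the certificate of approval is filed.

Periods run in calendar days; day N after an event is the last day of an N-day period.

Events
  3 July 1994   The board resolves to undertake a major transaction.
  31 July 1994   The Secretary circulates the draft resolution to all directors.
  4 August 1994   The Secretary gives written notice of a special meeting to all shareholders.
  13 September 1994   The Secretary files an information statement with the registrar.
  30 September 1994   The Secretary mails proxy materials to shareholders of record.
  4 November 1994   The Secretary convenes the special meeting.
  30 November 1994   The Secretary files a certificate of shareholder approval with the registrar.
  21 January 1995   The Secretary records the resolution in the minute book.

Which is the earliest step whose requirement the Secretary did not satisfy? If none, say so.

Step 4

Step 1: 30 days after 3 July 1994 (when the board resolution is passed) is 2 August 1994; 31 July 1994 is within that limit.
Step 2: 54 days after 31 July 1994 (when the draft resolution is circulated) is 23 September 1994; 4 August 1994 is within that limit.
Step 3: the earliest permitted date is 37 days after 4 August 1994 (when notice of the special meeting is given), i.e. 10 September 1994; done 13 September 1994, after the minimum wait.
Step 4: the earliest permitted date is 22 days after 13 September 1994 (when the information statement is filed), i.e. 5 October 1994; done 30 September 1994 — 5 days too early.
No need to go further; step 4 was not satisfied.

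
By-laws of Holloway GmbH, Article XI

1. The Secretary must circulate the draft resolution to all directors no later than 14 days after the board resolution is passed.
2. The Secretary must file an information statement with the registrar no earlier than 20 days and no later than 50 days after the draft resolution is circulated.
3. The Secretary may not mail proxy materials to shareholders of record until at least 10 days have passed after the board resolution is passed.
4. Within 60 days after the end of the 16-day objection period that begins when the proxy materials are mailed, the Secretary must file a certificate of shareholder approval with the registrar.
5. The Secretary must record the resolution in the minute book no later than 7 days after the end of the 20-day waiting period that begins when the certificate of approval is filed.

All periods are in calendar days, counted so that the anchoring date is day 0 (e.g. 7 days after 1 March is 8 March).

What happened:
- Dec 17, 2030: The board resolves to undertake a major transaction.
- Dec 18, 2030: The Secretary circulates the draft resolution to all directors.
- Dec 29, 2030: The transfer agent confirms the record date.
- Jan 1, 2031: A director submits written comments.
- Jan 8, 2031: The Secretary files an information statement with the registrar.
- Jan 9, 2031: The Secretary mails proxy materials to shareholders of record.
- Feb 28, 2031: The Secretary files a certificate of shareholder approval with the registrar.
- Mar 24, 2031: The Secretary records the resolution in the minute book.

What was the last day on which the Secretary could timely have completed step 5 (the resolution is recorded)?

Mar 27, 2031

The certificate of approval is filed on Feb 28, 2031; the 20-day waiting period therefore ends Mar 20, 2031, and step 5 runs from that date. 7 days after Mar 20, 2031 is Mar 27, 2031.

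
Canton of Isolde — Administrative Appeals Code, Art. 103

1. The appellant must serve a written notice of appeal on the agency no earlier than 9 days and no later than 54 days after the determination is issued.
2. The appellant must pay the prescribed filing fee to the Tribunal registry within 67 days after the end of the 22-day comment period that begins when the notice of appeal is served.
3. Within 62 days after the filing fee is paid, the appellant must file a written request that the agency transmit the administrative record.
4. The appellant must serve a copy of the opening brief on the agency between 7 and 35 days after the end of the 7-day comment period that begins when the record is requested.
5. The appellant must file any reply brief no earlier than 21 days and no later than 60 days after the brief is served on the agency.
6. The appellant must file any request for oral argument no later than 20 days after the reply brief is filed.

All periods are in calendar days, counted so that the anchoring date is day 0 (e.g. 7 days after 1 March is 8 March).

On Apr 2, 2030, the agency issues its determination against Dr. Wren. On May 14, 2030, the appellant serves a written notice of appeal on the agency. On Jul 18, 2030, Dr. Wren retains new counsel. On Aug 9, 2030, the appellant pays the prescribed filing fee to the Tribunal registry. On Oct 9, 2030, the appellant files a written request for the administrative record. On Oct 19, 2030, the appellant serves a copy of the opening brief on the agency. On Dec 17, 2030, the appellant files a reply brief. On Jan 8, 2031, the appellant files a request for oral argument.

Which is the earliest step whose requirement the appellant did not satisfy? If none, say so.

Step 4

(1) the permitted window runs from Apr 2, 2030 + 9 = Apr 11, 2030 to Apr 2, 2030 + 54 = May 26, 2030; done May 14, 2030 — within the window.
(2) due by Jun 5, 2030 + 67 days = Aug 11, 2030; done Aug 9, 2030 — timely.
(3) due by Aug 9, 2030 + 62 days = Oct 10, 2030; done Oct 9, 2030 — timely.
(4) the permitted window runs from Oct 16, 2030 + 7 = Oct 23, 2030 to Oct 16, 2030 + 35 = Nov 20, 2030; done Oct 19, 2030 — 4 days before the window opened.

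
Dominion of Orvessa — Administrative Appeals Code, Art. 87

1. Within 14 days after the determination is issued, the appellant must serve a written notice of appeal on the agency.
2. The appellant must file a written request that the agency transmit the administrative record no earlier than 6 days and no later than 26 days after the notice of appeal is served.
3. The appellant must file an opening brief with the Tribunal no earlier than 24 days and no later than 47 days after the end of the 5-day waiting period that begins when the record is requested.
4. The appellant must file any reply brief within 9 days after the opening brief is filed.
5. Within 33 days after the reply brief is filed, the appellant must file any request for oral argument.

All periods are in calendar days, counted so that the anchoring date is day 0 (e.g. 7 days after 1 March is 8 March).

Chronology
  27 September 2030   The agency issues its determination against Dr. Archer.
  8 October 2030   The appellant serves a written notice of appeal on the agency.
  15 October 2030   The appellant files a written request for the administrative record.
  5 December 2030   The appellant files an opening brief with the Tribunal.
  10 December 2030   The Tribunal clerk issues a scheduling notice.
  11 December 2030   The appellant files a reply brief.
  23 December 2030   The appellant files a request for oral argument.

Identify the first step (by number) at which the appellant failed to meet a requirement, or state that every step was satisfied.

None — every step was satisfied

Step 1: 14 days after 27 September 2030 (when the determination is issued) is 11 October 2030; completed 8 October 2030, before the deadline.
Step 2: the window is 6–26 days after 8 October 2030 (when the notice of appeal is served), so 14 October 2030 through 3 November 2030; 15 October 2030 falls inside that range.
Step 3: the window is 24–47 days after 20 October 2030 (end of the 5-day waiting period, which began when the record is requested on 15 October 2030), so 13 November 2030 through 6 December 2030; done 5 December 2030, which is between those dates.
Step 4: 9 days after 5 December 2030 (when the opening brief is filed) is 14 December 2030; 11 December 2030 is within that limit.
Step 5: 33 days after 11 December 2030 (when the reply brief is filed) is 13 January 2031; 23 December 2030 is within that limit.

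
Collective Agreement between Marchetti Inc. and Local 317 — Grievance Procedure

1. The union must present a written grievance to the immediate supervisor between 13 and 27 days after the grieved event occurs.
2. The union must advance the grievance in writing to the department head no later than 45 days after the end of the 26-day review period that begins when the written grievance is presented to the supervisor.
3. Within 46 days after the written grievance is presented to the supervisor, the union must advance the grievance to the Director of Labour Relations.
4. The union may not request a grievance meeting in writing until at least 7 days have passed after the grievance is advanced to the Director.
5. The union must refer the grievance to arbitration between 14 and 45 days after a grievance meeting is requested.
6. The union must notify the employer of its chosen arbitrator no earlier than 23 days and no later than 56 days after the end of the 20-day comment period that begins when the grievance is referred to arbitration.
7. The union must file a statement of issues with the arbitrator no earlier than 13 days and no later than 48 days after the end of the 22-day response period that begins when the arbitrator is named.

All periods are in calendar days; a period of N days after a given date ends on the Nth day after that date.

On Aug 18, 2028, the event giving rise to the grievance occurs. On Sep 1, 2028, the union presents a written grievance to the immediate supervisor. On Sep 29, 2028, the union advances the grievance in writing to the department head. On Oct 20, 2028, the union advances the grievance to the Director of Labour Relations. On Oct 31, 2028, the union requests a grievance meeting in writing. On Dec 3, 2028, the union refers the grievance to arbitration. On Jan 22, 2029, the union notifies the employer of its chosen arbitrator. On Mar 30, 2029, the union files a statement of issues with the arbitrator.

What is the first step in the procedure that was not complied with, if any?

Step 3

(1) the permitted window runs from Aug 18, 2028 + 13 = Aug 31, 2028 to Aug 18, 2028 + 27 = Sep 14, 2028; done Sep 1, 2028, which is between those dates.
(2) due by Sep 27, 2028 + 45 days = Nov 11, 2028; done Sep 29, 2028 — timely.
(3) due by Sep 1, 2028 + 46 days = Oct 17, 2028; Oct 20, 2028 misses that deadline by 3 days.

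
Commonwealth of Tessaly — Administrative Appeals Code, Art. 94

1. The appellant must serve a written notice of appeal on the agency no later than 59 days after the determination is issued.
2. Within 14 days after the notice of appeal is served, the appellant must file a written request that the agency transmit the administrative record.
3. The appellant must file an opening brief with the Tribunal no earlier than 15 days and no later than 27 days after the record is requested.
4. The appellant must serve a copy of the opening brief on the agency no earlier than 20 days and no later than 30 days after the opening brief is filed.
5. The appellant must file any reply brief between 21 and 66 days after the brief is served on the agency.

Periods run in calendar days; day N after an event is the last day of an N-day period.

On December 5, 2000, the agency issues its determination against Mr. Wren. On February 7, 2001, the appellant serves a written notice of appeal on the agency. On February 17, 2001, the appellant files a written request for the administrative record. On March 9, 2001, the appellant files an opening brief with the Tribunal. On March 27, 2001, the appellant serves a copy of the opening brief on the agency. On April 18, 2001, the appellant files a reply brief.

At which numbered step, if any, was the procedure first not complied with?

(1) due by December 5, 2000 + 59 days = February 2, 2001; done February 7, 2001 — 5 days late.

Step 1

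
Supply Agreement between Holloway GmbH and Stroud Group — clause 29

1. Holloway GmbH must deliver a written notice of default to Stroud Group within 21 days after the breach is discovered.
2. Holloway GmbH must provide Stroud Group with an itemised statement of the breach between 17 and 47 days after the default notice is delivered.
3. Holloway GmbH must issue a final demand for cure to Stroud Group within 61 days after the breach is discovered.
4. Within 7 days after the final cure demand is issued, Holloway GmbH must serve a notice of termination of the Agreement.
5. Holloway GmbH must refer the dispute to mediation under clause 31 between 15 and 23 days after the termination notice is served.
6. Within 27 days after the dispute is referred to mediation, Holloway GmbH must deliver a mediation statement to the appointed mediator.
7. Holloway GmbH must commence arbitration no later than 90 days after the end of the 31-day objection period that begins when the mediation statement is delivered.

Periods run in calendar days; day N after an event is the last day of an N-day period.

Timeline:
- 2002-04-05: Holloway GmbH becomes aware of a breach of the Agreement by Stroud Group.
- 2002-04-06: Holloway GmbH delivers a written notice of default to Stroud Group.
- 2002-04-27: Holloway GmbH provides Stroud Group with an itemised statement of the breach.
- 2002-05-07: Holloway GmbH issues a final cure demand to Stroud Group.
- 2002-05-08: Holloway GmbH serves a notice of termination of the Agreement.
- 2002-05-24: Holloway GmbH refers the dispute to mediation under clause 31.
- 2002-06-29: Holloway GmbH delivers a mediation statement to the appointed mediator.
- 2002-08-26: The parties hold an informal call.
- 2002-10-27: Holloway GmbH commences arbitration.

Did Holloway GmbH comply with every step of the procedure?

Step 1 — counting 21 days from 2002-04-05 (when the breach is discovered) gives a deadline of 2002-04-26; done 2002-04-06 — timely.
Step 2 — 17 and 47 days from 2002-04-06 (when the default notice is delivered) are 2002-04-23 and 2002-05-23 respectively; done 2002-04-27 — within the window.
Step 3 — counting 61 days from 2002-04-05 (when the breach is discovered) gives a deadline of 2002-06-05; done 2002-05-07 — timely.
Step 4 — counting 7 days from 2002-05-07 (when the final cure demand is issued) gives a deadline of 2002-05-14; done 2002-05-08 — timely.
Step 5 — 15 and 23 days from 2002-05-08 (when the termination notice is served) are 2002-05-23 and 2002-05-31 respectively; done 2002-05-24 — within the window.
Step 6 — counting 27 days from 2002-05-24 (when the dispute is referred to mediation) gives a deadline of 2002-06-20; 2002-06-29 misses that deadline by 9 days.

No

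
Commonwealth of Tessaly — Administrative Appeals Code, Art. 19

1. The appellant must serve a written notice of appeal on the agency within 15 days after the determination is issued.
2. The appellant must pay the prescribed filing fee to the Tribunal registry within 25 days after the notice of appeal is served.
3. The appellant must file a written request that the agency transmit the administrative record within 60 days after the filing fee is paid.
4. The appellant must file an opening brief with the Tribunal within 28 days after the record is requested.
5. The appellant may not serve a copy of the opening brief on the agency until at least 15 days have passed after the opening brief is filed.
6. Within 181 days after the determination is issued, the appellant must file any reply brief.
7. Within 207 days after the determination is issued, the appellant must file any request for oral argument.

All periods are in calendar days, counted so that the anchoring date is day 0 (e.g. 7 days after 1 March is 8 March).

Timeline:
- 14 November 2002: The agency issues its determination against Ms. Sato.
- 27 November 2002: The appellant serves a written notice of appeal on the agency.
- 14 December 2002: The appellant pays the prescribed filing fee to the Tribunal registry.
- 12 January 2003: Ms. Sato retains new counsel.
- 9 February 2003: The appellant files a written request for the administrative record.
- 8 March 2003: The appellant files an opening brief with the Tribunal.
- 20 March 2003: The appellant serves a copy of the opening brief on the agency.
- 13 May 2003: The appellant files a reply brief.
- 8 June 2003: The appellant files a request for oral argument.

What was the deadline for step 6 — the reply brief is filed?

14 May 2003

Step 6 runs from 14 November 2002, when the determination is issued. 181 days after 14 November 2002 is 14 May 2003.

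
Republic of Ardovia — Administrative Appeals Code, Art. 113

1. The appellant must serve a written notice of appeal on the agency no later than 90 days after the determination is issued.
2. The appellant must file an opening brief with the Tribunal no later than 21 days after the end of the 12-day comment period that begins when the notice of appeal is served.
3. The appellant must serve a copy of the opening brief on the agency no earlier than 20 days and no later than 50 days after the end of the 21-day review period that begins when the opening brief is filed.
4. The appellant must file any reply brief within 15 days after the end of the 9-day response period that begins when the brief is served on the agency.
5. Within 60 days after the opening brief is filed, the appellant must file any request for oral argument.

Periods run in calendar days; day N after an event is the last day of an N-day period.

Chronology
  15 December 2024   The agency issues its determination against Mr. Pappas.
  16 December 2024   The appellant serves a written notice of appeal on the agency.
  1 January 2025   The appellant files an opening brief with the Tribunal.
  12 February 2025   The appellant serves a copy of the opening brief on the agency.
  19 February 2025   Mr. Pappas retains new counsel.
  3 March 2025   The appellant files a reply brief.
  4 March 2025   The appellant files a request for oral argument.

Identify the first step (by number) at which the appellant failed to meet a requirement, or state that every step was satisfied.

Step 5

Step 1: 90 days after 15 December 2024 (when the determination is issued) is 15 March 2025; completed 16 December 2024, before the deadline.
Step 2: 21 days after 28 December 2024 (end of the 12-day comment period, which began when the notice of appeal is served on 16 December 2024) is 18 January 2025; completed 1 January 2025, before the deadline.
Step 3: the window is 20–50 days after 22 January 2025 (end of the 21-day review period, which began when the opening brief is filed on 1 January 2025), so 11 February 2025 through 13 March 2025; 12 February 2025 falls inside that range.
Step 4: 15 days after 21 February 2025 (end of the 9-day response period, which began when the brief is served on the agency on 12 February 2025) is 8 March 2025; done 3 March 2025 — timely.
Step 5: 60 days after 1 January 2025 (when the opening brief is filed) is 2 March 2025; not done until 4 March 2025, 2 days after the deadline.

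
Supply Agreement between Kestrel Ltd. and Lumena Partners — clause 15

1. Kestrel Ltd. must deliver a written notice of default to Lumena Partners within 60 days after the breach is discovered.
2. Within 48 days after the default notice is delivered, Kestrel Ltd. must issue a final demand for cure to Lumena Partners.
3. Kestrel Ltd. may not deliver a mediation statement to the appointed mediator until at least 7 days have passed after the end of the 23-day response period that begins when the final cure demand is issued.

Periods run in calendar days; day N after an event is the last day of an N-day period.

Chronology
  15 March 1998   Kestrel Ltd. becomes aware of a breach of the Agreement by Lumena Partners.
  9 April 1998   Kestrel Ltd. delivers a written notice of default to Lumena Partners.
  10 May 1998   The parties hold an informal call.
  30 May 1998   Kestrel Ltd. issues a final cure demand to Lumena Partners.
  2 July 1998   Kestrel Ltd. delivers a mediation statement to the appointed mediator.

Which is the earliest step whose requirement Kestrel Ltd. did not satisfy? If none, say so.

Step 1 — counting 60 days from 15 March 1998 (when the breach is discovered) gives a deadline of 14 May 1998; completed 9 April 1998, before the deadline.
Step 2 — counting 48 days from 9 April 1998 (when the default notice is delivered) gives a deadline of 27 May 1998; done 30 May 1998 — 3 days late.
That is the first point of non-compliance.

Step 2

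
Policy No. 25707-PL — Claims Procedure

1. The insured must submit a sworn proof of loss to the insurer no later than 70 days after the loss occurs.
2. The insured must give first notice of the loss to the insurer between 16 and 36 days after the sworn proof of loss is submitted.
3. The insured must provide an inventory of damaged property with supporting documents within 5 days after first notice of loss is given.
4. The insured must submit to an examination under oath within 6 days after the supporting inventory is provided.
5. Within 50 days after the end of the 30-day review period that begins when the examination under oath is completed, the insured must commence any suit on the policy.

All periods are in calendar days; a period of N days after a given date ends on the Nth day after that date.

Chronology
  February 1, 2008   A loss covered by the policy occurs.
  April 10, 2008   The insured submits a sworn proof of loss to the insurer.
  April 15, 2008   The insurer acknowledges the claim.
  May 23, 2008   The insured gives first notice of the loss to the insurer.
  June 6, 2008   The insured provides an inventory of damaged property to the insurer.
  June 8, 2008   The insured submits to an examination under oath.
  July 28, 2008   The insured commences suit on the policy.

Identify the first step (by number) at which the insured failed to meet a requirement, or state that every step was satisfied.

Step 2

Step 1: 70 days after February 1, 2008 (when the loss occurs) is April 11, 2008; completed April 10, 2008, before the deadline.
Step 2: the window is 16–36 days after April 10, 2008 (when the sworn proof of loss is submitted), so April 26, 2008 through May 16, 2008; done May 23, 2008 — 7 days after the window closed.
The analysis stops there.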